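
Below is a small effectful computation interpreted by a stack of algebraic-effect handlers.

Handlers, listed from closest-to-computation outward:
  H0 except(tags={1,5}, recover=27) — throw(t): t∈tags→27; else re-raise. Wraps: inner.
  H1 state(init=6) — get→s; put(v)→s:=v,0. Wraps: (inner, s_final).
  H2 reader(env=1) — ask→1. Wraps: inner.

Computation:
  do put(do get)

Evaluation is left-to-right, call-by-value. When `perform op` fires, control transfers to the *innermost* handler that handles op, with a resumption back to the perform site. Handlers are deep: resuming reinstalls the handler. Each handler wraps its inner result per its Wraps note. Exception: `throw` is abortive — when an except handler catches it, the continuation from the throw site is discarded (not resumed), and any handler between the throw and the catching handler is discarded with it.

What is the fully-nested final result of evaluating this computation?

Working:
get @ H1 ⇒ 6
put(6) @ H1 ⇒ s:=6
H0 returns 0
H1 returns (0, 6)
H2 returns (0, 6)
= (0, 6)

Answer: (0, 6)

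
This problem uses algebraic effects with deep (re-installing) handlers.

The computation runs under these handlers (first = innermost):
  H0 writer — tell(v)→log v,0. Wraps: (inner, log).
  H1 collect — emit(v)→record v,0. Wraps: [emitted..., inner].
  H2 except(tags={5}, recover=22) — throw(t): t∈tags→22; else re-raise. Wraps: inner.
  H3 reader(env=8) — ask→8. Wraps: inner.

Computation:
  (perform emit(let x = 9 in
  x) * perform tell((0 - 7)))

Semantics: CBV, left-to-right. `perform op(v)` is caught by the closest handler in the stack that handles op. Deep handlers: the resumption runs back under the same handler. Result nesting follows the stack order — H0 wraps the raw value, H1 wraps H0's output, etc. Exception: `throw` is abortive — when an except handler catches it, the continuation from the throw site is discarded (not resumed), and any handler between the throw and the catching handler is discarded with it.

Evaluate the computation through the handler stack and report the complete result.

Step-by-step:
emit(9) @ H1 ⇒ out+=9
tell(-7) @ H0 ⇒ log+=-7
H0 returns (0, (-7))
H1 returns [9, (0, (-7))]
H2 returns [9, (0, (-7))]
H3 returns [9, (0, (-7))]
= [9, (0, (-7))]

Answer: [9, (0, (-7))]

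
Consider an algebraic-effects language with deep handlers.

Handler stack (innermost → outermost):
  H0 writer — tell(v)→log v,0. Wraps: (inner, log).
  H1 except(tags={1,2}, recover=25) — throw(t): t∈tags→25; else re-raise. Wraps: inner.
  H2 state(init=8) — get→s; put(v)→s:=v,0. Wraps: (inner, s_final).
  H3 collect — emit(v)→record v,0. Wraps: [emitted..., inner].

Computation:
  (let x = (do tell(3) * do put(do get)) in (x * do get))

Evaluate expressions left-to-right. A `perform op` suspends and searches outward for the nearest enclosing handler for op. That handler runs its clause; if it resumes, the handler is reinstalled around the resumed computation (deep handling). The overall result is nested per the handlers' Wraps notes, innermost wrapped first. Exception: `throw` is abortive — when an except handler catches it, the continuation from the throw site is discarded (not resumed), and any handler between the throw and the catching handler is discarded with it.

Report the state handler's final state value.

Evaluation trace:
tell(3) @ H0 ⇒ log+=3
get @ H2 ⇒ 8
put(8) @ H2 ⇒ s:=8
get @ H2 ⇒ 8
H0 returns (0, (3))
H1 returns (0, (3))
H2 returns ((0, (3)), 8)
H3 returns [((0, (3)), 8)]
= [((0, (3)), 8)]

Answer: 8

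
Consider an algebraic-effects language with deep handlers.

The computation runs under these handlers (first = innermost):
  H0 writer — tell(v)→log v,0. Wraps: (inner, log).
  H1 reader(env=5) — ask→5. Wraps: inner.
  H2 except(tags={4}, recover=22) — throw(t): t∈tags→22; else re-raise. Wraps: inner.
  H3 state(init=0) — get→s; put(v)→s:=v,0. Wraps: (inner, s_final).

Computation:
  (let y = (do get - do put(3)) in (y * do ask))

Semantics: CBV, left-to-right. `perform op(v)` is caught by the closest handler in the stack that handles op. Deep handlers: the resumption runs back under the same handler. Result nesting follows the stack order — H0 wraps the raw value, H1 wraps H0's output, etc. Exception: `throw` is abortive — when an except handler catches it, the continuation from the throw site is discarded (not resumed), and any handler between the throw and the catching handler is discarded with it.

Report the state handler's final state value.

Evaluation trace:
get @ H3 ⇒ 0
put(3) @ H3 ⇒ s:=3
ask @ H1 ⇒ 5
H0 returns (0, ())
H1 returns (0, ())
H2 returns (0, ())
H3 returns ((0, ()), 3)
= ((0, ()), 3)

Answer: 3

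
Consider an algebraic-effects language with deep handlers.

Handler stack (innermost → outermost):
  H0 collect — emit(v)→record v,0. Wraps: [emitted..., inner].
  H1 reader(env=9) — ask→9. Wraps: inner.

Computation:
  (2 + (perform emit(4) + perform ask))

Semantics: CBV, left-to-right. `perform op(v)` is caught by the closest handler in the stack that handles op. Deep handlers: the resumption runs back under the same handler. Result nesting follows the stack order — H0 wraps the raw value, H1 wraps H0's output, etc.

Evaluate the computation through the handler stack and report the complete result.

Answer: [4, 11]

Working:
emit(4) @ H0 ⇒ out+=4
ask @ H1 ⇒ 9
H0 returns [4, 11]
H1 returns [4, 11]
= [4, 11]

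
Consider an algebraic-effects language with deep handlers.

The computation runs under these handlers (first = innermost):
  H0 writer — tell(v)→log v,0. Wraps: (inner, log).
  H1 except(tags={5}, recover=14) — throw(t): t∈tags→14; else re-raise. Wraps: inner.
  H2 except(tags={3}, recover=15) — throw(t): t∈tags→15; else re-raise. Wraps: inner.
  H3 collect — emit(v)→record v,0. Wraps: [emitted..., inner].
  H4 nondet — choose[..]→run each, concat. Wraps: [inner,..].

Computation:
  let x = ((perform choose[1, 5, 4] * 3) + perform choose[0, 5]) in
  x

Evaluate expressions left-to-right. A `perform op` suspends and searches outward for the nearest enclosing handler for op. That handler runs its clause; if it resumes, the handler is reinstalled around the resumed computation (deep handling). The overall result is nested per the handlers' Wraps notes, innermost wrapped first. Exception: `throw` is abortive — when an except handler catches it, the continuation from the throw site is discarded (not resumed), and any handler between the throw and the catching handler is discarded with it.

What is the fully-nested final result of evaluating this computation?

Step-by-step:
choose[1, 5, 4] @ H4
  branch[0] choose=1:
    choose[0, 5] @ H4
      branch[0] choose=0:
        H0 returns (3, ())
        H1 returns (3, ())
        H2 returns (3, ())
        H3 returns [(3, ())]
        H4 returns [[(3, ())]]
      branch[1] choose=5:
        H0 returns (8, ())
        H1 returns (8, ())
        H2 returns (8, ())
        H3 returns [(8, ())]
        H4 returns [[(8, ())]]
  branch[1] choose=5:
    choose[0, 5] @ H4
      branch[0] choose=0:
        H0 returns (15, ())
        H1 returns (15, ())
        H2 returns (15, ())
        H3 returns [(15, ())]
        H4 returns [[(15, ())]]
      branch[1] choose=5:
        H0 returns (20, ())
        H1 returns (20, ())
        H2 returns (20, ())
        H3 returns [(20, ())]
        H4 returns [[(20, ())]]
  branch[2] choose=4:
    choose[0, 5] @ H4
      branch[0] choose=0:
        H0 returns (12, ())
        H1 returns (12, ())
        H2 returns (12, ())
        H3 returns [(12, ())]
        H4 returns [[(12, ())]]
      branch[1] choose=5:
        H0 returns (17, ())
        H1 returns (17, ())
        H2 returns (17, ())
        H3 returns [(17, ())]
        H4 returns [[(17, ())]]
= [[(3, ())], [(8, ())], [(15, ())], [(20, ())], [(12, ())], [(17, ())]]

Answer: [[(3, ())], [(8, ())], [(15, ())], [(20, ())], [(12, ())], [(17, ())]]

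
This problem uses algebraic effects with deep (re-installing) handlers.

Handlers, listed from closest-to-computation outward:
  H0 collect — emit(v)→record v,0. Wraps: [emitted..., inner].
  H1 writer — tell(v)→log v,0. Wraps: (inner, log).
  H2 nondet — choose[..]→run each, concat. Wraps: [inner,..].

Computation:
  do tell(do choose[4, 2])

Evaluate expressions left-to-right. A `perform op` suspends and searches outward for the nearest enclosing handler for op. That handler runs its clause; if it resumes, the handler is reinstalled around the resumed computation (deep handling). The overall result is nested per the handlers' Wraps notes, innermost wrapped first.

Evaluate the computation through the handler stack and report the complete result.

Answer: [([0], (4)), ([0], (2))]

Step-by-step:
choose[4, 2] @ H2
  branch[0] choose=4:
    tell(4) @ H1 ⇒ log+=4
    H0 returns [0]
    H1 returns ([0], (4))
    H2 returns [([0], (4))]
  branch[1] choose=2:
    tell(2) @ H1 ⇒ log+=2
    H0 returns [0]
    H1 returns ([0], (2))
    H2 returns [([0], (2))]
= [([0], (4)), ([0], (2))]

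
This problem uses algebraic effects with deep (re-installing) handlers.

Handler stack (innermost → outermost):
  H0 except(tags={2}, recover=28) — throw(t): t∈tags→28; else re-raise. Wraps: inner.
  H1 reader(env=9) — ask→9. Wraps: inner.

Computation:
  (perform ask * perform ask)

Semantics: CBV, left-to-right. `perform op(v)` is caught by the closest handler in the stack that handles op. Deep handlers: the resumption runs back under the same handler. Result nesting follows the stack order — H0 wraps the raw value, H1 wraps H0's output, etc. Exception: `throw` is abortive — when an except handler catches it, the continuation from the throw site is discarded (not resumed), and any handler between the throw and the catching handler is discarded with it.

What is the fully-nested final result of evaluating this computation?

Answer: 81

Evaluation trace:
ask @ H1 ⇒ 9
ask @ H1 ⇒ 9
H0 returns 81
H1 returns 81
= 81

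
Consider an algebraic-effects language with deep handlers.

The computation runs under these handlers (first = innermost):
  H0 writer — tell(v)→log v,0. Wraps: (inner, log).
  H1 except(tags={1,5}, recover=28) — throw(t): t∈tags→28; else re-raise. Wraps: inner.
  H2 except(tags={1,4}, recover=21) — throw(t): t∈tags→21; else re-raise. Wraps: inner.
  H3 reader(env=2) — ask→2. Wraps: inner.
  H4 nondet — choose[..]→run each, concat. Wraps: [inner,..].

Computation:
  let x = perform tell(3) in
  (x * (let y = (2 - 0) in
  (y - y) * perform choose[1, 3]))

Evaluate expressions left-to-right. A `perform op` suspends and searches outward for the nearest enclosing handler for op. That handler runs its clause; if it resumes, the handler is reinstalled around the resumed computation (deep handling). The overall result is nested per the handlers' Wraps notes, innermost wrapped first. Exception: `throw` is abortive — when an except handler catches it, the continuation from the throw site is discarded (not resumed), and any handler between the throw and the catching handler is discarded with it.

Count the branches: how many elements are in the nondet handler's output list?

Step-by-step:
tell(3) @ H0 ⇒ log+=3
choose[1, 3] @ H4
  branch[0] choose=1:
    H0 returns (0, (3))
    H1 returns (0, (3))
    H2 returns (0, (3))
    H3 returns (0, (3))
    H4 returns [(0, (3))]
  branch[1] choose=3:
    H0 returns (0, (3))
    H1 returns (0, (3))
    H2 returns (0, (3))
    H3 returns (0, (3))
    H4 returns [(0, (3))]
= [(0, (3)), (0, (3))]

Answer: 2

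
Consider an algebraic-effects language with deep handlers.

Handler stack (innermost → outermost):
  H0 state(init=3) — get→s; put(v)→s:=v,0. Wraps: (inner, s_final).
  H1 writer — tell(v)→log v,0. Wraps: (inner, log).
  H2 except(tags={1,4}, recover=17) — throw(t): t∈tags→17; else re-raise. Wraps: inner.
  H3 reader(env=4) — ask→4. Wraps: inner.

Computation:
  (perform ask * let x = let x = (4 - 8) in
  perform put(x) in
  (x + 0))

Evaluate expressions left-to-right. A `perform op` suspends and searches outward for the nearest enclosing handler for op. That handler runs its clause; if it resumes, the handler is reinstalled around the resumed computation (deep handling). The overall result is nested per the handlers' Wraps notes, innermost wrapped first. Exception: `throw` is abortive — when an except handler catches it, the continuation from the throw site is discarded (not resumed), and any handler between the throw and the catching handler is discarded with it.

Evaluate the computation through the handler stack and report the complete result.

Step-by-step:
ask @ H3 ⇒ 4
put(-4) @ H0 ⇒ s:=-4
H0 returns (0, -4)
H1 returns ((0, -4), ())
H2 returns ((0, -4), ())
H3 returns ((0, -4), ())
= ((0, -4), ())

Answer: ((0, -4), ())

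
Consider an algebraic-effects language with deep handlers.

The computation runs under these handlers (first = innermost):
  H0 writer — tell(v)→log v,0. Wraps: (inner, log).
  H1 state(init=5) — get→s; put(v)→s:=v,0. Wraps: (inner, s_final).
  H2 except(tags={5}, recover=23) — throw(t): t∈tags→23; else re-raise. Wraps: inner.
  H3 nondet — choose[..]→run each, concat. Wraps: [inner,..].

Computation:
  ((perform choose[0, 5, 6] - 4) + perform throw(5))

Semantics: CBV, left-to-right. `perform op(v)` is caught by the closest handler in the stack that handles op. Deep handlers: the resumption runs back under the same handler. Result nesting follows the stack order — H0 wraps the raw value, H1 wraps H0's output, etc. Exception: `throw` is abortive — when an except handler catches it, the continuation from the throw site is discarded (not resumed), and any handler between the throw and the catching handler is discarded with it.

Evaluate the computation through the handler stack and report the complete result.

Step-by-step:
choose[0, 5, 6] @ H3
  branch[0] choose=0:
    throw(5) @ H2 caught ⇒ 23
    H3 returns [23]
  branch[1] choose=5:
    throw(5) @ H2 caught ⇒ 23
    H3 returns [23]
  branch[2] choose=6:
    throw(5) @ H2 caught ⇒ 23
    H3 returns [23]
= [23, 23, 23]

Answer: [23, 23, 23]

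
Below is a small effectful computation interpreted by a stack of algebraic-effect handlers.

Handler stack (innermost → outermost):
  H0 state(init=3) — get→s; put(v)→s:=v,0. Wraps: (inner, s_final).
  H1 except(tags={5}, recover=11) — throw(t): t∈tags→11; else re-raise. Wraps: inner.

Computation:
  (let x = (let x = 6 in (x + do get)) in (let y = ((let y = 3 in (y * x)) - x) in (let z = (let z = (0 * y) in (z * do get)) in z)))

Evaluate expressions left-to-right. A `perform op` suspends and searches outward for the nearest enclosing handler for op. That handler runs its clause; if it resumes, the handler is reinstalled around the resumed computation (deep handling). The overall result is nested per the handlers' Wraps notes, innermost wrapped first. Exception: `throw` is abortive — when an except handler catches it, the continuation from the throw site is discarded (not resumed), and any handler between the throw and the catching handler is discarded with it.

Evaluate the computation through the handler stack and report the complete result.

Answer: (0, 3)

Evaluation trace:
get @ H0 ⇒ 3
get @ H0 ⇒ 3
H0 returns (0, 3)
H1 returns (0, 3)
= (0, 3)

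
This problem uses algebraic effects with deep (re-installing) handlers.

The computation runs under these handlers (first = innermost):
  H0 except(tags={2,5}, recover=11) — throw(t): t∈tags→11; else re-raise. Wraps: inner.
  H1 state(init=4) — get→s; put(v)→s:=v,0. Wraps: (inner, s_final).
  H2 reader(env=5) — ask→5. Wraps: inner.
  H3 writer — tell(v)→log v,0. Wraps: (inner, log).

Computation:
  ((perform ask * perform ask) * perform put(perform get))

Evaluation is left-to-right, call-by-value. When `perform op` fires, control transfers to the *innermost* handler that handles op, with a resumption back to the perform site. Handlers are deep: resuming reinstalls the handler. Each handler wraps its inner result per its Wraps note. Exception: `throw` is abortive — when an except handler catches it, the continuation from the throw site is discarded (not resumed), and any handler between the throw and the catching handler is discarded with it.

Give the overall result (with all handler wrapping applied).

Working:
ask @ H2 ⇒ 5
ask @ H2 ⇒ 5
get @ H1 ⇒ 4
put(4) @ H1 ⇒ s:=4
H0 returns 0
H1 returns (0, 4)
H2 returns (0, 4)
H3 returns ((0, 4), ())
= ((0, 4), ())

Answer: ((0, 4), ())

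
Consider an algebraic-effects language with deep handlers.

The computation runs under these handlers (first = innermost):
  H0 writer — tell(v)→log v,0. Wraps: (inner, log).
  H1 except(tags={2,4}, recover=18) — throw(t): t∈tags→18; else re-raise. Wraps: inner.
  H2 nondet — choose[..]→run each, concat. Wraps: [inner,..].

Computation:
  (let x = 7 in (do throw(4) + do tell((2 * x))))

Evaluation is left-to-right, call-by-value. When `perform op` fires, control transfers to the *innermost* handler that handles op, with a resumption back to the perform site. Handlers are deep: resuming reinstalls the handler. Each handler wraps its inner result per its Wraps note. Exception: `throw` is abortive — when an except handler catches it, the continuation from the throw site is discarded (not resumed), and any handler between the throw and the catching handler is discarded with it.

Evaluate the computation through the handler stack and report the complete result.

Answer: [18]

Evaluation trace:
throw(4) @ H1 caught ⇒ 18
H2 returns [18]
= [18]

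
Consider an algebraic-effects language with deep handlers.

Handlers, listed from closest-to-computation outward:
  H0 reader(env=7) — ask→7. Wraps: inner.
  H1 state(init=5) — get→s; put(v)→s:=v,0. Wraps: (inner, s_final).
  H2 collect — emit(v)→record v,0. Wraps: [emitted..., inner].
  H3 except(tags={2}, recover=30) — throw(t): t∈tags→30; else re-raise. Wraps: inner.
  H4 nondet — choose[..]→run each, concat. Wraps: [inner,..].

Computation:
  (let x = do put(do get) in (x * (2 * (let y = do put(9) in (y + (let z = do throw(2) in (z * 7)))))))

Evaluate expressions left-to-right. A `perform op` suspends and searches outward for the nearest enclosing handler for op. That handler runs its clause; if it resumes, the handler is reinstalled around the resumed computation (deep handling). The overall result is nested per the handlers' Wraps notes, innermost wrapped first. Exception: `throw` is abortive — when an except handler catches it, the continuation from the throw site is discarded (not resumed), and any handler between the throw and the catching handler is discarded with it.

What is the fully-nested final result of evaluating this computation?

Working:
get @ H1 ⇒ 5
put(5) @ H1 ⇒ s:=5
put(9) @ H1 ⇒ s:=9
throw(2) @ H3 caught ⇒ 30
H4 returns [30]
= [30]

Answer: [30]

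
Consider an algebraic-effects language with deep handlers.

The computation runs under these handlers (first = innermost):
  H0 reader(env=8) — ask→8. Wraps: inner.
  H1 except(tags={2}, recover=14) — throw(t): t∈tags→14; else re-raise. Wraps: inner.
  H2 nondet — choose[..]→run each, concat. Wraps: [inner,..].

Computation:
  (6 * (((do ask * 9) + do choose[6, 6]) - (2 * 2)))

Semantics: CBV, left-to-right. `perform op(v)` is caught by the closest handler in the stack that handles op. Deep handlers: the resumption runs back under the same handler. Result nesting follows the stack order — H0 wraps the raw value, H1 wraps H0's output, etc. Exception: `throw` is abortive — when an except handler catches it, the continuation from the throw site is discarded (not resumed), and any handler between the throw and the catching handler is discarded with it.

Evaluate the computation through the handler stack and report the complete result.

Answer: [444, 444]

Step-by-step:
ask @ H0 ⇒ 8
choose[6, 6] @ H2
  branch[0] choose=6:
    H0 returns 444
    H1 returns 444
    H2 returns [444]
  branch[1] choose=6:
    H0 returns 444
    H1 returns 444
    H2 returns [444]
= [444, 444]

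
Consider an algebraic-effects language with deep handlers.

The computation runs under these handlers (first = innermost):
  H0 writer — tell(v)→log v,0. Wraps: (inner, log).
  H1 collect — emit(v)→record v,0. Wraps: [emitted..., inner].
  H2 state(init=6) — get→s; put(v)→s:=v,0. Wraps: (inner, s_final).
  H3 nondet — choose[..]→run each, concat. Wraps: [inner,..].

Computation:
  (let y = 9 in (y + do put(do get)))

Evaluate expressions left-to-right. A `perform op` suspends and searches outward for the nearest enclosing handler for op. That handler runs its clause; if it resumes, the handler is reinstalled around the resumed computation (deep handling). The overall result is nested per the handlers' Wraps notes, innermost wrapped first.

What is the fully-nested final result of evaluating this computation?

Answer: [([(9, ())], 6)]

Working:
get @ H2 ⇒ 6
put(6) @ H2 ⇒ s:=6
H0 returns (9, ())
H1 returns [(9, ())]
H2 returns ([(9, ())], 6)
H3 returns [([(9, ())], 6)]
= [([(9, ())], 6)]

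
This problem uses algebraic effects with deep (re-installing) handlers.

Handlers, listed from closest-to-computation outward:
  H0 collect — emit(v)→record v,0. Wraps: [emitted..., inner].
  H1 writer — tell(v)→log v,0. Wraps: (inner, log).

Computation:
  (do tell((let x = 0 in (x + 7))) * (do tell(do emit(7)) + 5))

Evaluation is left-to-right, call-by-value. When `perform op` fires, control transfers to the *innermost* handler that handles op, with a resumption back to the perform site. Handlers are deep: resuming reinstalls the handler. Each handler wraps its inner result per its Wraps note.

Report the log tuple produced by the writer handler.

Step-by-step:
tell(7) @ H1 ⇒ log+=7
emit(7) @ H0 ⇒ out+=7
tell(0) @ H1 ⇒ log+=0
H0 returns [7, 0]
H1 returns ([7, 0], (7, 0))
= ([7, 0], (7, 0))

Answer: (7, 0)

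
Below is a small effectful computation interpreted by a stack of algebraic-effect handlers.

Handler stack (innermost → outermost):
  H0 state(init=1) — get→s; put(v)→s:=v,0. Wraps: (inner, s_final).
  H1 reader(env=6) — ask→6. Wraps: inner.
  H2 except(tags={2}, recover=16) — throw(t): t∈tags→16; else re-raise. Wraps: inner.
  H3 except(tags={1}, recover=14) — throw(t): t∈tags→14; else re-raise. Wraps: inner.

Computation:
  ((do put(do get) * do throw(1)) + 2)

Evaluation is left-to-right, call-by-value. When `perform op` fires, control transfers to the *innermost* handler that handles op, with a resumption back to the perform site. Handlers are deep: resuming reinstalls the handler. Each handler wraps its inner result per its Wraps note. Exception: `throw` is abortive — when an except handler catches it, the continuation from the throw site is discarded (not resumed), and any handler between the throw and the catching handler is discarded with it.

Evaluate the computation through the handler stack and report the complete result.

Step-by-step:
get @ H0 ⇒ 1
put(1) @ H0 ⇒ s:=1
throw(1) @ H2 re-raised
throw(1) @ H3 caught ⇒ 14
= 14

Answer: 14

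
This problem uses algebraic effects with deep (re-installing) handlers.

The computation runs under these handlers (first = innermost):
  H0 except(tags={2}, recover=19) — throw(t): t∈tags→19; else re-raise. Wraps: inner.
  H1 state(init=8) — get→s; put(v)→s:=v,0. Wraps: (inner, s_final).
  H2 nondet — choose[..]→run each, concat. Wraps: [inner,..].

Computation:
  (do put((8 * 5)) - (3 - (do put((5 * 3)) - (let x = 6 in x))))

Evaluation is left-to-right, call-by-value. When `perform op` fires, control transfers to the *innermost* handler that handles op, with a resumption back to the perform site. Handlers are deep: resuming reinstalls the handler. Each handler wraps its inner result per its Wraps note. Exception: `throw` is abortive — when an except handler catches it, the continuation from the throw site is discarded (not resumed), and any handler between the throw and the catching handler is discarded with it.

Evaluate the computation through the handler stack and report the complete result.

Working:
put(40) @ H1 ⇒ s:=40
put(15) @ H1 ⇒ s:=15
H0 returns -9
H1 returns (-9, 15)
H2 returns [(-9, 15)]
= [(-9, 15)]

Answer: [(-9, 15)]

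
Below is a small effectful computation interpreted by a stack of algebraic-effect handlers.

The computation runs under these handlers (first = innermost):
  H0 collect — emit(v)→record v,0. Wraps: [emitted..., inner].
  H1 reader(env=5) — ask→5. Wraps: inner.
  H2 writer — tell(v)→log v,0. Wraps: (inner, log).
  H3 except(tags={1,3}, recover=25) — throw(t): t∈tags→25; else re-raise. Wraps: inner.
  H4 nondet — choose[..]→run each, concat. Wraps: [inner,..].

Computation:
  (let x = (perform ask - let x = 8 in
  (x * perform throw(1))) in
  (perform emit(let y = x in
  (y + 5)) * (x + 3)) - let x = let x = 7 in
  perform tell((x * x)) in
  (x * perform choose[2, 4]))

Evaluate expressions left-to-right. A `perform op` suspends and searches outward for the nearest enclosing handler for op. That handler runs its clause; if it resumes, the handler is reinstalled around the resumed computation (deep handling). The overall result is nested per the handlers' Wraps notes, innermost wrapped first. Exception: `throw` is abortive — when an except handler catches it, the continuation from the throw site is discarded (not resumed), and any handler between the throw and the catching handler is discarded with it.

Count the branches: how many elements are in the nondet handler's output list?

Answer: 1

Working:
ask @ H1 ⇒ 5
throw(1) @ H3 caught ⇒ 25
H4 returns [25]
= [25]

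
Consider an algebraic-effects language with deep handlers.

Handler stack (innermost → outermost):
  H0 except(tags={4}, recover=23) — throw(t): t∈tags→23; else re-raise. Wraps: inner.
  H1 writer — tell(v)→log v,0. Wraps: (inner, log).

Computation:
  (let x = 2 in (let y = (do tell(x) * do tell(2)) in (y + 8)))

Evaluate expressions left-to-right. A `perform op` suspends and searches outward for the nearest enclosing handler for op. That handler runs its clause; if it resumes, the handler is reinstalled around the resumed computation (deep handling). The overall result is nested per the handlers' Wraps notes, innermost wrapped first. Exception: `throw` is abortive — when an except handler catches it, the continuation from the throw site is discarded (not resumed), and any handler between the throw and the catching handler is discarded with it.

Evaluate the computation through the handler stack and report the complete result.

Step-by-step:
tell(2) @ H1 ⇒ log+=2
tell(2) @ H1 ⇒ log+=2
H0 returns 8
H1 returns (8, (2, 2))
= (8, (2, 2))

Answer: (8, (2, 2))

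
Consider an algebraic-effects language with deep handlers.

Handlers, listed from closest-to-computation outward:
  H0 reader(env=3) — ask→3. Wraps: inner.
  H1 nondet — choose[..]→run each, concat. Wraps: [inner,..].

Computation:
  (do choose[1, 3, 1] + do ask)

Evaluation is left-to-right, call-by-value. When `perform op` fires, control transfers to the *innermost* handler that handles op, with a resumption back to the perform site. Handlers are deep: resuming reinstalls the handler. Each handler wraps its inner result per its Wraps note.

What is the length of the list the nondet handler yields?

Evaluation trace:
choose[1, 3, 1] @ H1
  branch[0] choose=1:
    ask @ H0 ⇒ 3
    H0 returns 4
    H1 returns [4]
  branch[1] choose=3:
    ask @ H0 ⇒ 3
    H0 returns 6
    H1 returns [6]
  branch[2] choose=1:
    ask @ H0 ⇒ 3
    H0 returns 4
    H1 returns [4]
= [4, 6, 4]

Answer: 3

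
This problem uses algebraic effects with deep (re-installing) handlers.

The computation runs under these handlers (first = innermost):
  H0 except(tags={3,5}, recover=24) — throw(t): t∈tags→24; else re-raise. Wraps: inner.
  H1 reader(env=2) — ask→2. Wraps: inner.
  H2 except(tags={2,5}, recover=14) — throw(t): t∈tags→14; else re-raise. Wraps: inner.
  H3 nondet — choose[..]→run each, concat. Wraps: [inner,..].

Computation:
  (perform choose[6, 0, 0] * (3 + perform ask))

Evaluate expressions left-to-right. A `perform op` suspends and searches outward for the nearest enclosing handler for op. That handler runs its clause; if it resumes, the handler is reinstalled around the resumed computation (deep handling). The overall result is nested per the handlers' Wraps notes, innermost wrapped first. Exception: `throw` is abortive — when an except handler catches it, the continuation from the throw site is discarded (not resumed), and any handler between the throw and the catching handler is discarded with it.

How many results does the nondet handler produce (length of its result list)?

Answer: 3

Working:
choose[6, 0, 0] @ H3
  branch[0] choose=6:
    ask @ H1 ⇒ 2
    H0 returns 30
    H1 returns 30
    H2 returns 30
    H3 returns [30]
  branch[1] choose=0:
    ask @ H1 ⇒ 2
    H0 returns 0
    H1 returns 0
    H2 returns 0
    H3 returns [0]
  branch[2] choose=0:
    ask @ H1 ⇒ 2
    H0 returns 0
    H1 returns 0
    H2 returns 0
    H3 returns [0]
= [30, 0, 0]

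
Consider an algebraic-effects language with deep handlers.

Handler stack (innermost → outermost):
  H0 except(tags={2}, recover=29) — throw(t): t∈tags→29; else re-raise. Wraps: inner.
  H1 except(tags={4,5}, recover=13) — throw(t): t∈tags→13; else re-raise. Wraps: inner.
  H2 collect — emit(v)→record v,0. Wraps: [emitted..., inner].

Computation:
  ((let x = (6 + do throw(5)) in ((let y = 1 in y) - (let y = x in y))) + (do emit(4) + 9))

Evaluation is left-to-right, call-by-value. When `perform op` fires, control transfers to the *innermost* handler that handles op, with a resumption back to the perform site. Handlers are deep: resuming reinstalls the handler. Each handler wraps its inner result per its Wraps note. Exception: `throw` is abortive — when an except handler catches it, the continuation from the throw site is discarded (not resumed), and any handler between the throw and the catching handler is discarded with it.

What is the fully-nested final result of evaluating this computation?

Answer: [13]

Evaluation trace:
throw(5) @ H0 re-raised
throw(5) @ H1 caught ⇒ 13
H2 returns [13]
= [13]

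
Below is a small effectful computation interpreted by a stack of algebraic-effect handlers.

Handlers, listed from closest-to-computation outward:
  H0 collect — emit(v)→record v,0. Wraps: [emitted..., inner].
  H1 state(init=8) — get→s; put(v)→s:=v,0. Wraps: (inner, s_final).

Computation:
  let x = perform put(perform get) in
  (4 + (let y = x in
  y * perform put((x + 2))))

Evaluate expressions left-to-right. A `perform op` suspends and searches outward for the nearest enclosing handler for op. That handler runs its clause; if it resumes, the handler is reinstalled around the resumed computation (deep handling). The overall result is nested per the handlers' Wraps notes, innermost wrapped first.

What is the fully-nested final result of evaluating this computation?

Step-by-step:
get @ H1 ⇒ 8
put(8) @ H1 ⇒ s:=8
put(2) @ H1 ⇒ s:=2
H0 returns [4]
H1 returns ([4], 2)
= ([4], 2)

Answer: ([4], 2)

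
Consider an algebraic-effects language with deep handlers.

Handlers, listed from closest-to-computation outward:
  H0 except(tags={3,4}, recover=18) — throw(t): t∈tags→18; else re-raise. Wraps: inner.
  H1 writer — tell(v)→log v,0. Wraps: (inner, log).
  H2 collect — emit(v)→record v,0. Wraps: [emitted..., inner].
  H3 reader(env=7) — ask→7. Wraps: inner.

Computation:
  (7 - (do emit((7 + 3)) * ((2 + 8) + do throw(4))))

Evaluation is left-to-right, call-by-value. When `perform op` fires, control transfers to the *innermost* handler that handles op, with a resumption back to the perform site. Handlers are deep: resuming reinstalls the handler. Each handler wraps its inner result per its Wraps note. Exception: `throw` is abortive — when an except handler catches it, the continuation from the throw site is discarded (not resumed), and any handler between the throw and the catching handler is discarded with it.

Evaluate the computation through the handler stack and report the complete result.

Answer: [10, (18, ())]

Working:
emit(10) @ H2 ⇒ out+=10
throw(4) @ H0 caught ⇒ 18
H1 returns (18, ())
H2 returns [10, (18, ())]
H3 returns [10, (18, ())]
= [10, (18, ())]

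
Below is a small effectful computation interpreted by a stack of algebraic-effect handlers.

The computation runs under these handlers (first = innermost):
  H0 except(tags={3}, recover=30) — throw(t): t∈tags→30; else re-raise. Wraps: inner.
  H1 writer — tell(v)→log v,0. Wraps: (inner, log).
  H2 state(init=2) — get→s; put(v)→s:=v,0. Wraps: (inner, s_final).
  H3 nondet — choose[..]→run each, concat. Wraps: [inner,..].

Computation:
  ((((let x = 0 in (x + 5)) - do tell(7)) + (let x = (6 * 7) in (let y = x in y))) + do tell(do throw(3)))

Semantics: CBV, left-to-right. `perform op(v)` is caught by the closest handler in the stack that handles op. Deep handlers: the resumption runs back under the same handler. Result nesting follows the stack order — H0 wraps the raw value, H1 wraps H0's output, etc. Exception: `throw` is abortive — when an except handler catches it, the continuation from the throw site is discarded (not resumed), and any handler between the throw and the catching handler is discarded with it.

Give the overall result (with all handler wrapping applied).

Step-by-step:
tell(7) @ H1 ⇒ log+=7
throw(3) @ H0 caught ⇒ 30
H1 returns (30, (7))
H2 returns ((30, (7)), 2)
H3 returns [((30, (7)), 2)]
= [((30, (7)), 2)]

Answer: [((30, (7)), 2)]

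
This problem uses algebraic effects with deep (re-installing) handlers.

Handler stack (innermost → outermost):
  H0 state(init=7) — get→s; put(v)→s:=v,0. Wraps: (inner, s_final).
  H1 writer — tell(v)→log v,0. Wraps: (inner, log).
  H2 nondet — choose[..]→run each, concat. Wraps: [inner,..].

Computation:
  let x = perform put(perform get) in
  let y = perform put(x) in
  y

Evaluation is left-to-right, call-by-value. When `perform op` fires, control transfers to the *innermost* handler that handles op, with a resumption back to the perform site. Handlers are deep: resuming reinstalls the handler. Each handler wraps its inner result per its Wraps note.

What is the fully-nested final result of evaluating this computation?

Working:
get @ H0 ⇒ 7
put(7) @ H0 ⇒ s:=7
put(0) @ H0 ⇒ s:=0
H0 returns (0, 0)
H1 returns ((0, 0), ())
H2 returns [((0, 0), ())]
= [((0, 0), ())]

Answer: [((0, 0), ())]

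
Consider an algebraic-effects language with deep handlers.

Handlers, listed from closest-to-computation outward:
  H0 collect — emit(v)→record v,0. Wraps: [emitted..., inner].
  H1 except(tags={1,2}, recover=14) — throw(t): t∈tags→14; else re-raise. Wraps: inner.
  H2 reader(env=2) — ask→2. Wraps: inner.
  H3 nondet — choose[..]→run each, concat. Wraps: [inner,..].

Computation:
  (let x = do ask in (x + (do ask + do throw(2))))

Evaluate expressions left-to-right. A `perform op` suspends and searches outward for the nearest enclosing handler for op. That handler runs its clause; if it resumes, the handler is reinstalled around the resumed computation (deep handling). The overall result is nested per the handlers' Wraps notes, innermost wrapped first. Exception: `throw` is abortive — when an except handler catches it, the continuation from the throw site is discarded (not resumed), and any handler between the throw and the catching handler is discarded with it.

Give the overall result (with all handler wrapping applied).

Answer: [14]

Evaluation trace:
ask @ H2 ⇒ 2
ask @ H2 ⇒ 2
throw(2) @ H1 caught ⇒ 14
H2 returns 14
H3 returns [14]
= [14]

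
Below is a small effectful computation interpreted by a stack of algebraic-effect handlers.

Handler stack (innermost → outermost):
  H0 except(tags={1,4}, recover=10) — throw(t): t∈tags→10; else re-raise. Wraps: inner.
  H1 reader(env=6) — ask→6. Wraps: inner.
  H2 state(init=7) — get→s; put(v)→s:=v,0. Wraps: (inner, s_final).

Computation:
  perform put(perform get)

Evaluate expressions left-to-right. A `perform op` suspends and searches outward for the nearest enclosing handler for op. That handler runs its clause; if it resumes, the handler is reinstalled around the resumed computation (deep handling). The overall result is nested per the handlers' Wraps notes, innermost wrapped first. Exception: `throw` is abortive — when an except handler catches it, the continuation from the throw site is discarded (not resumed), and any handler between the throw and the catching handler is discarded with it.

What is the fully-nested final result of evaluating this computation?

Working:
get @ H2 ⇒ 7
put(7) @ H2 ⇒ s:=7
H0 returns 0
H1 returns 0
H2 returns (0, 7)
= (0, 7)

Answer: (0, 7)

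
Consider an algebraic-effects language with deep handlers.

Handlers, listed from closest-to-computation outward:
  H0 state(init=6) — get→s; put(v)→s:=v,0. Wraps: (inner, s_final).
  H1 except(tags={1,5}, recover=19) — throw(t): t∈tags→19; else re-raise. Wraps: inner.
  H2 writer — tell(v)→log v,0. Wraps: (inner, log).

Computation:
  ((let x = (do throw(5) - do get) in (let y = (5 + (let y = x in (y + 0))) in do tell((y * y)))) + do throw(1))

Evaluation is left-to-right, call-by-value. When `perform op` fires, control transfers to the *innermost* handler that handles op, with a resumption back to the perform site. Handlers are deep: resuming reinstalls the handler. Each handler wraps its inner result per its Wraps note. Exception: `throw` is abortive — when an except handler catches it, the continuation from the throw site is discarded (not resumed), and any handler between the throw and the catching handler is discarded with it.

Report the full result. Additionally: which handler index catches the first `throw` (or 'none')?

Step-by-step:
throw(5) @ H1 caught ⇒ 19
H2 returns (19, ())
= (19, ())

Answer: (19, ()) ; first throw caught by: H1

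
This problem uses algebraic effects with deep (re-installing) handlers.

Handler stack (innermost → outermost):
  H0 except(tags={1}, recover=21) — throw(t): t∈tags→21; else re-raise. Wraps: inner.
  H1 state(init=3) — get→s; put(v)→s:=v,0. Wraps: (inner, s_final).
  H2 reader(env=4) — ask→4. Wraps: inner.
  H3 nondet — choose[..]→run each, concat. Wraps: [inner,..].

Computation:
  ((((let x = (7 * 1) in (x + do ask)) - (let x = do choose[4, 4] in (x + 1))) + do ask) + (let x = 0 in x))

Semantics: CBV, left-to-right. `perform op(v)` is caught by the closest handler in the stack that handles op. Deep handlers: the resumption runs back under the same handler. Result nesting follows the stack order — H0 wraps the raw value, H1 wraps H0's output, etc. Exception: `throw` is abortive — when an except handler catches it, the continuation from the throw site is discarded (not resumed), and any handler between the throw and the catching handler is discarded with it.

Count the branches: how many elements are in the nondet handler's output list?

Working:
ask @ H2 ⇒ 4
choose[4, 4] @ H3
  branch[0] choose=4:
    ask @ H2 ⇒ 4
    H0 returns 10
    H1 returns (10, 3)
    H2 returns (10, 3)
    H3 returns [(10, 3)]
  branch[1] choose=4:
    ask @ H2 ⇒ 4
    H0 returns 10
    H1 returns (10, 3)
    H2 returns (10, 3)
    H3 returns [(10, 3)]
= [(10, 3), (10, 3)]

Answer: 2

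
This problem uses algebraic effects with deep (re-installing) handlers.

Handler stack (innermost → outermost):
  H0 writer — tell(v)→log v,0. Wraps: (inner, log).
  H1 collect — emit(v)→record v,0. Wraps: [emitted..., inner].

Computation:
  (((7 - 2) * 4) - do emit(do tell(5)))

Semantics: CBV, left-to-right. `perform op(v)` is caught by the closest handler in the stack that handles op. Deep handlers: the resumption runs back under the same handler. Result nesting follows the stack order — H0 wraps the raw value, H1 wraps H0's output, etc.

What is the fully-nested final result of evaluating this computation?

Working:
tell(5) @ H0 ⇒ log+=5
emit(0) @ H1 ⇒ out+=0
H0 returns (20, (5))
H1 returns [0, (20, (5))]
= [0, (20, (5))]

Answer: [0, (20, (5))]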